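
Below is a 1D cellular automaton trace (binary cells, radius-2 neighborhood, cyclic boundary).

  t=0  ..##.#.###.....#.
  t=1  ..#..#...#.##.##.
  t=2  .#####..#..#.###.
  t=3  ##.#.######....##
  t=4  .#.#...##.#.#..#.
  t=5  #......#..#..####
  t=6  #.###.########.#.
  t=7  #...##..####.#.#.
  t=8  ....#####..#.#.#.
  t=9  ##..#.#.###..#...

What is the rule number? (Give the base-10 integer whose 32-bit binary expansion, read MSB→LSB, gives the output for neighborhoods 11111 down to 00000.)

  [31] ##### => #  t=2,i=3
  [30] ####. => .  t=2,i=4
  [29] ###.# => #  t=3,i=1
  [28] ###.. => #  t=0,i=9
  [27] ##.## => #  t=1,i=13
  [26] ##.#. => .  t=0,i=4
  [25] ##..# => #  t=2,i=6
  [24] ##... => .  t=0,i=10
  [23] #.### => .  t=0,i=7
  [22] #.##. => #  t=1,i=11
  [21] #.#.# => #  t=0,i=5
  [20] #.#.. => .  t=4,i=3
  [19] #..## => #  t=2,i=0
  [18] #..#. => #  t=1,i=4
  [17] #...# => .  t=0,i=0
  [16] #.... => #  t=0,i=11
  [15] .#### => .  t=2,i=2
  [14] .###. => .  t=0,i=8
  [13] .##.# => .  t=0,i=3
  [12] .##.. => #  t=1,i=15
  [11] .#.## => .  t=0,i=6
  [10] .#.#. => .  t=4,i=2
  [9] .#..# => #  t=1,i=3
  [8] .#... => .  t=0,i=16
  [7] ..### => #  t=2,i=1
  [6] ..##. => #  t=0,i=2
  [5] ..#.# => .  t=1,i=9
  [4] ..#.. => #  t=0,i=15
  [3] ...## => .  t=0,i=1
  [2] ...#. => #  t=0,i=14
  [1] ....# => .  t=0,i=13
  [0] ..... => #  t=0,i=12
  bits 10111010011011010001001011010101 = 3127710421

3127710421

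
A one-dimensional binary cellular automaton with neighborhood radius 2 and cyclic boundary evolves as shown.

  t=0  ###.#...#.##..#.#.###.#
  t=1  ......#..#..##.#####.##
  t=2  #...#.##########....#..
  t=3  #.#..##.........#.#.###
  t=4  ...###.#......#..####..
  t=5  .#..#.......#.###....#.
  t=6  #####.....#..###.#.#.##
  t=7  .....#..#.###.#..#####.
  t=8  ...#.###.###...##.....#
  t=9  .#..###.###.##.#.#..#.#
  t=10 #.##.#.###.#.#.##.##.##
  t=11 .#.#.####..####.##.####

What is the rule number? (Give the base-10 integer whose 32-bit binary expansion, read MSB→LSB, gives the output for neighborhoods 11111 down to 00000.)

195980882

  #####|.  b31=0 t=1,i=17
  ####.|.  b30=0 t=0,i=1
  ###.#|.  b29=0 t=0,i=2
  ###..|.  b28=0 t=2,i=15
  ##.##|#  b27=1 t=0,i=21
  ##.#.|.  b26=0 t=0,i=3
  ##..#|#  b25=1 t=0,i=12
  ##...|#  b24=1 t=1,i=0
  #.###|#  b23=1 t=0,i=18
  #.##.|.  b22=0 t=0,i=10
  #.#.#|#  b21=1 t=0,i=16
  #.#..|.  b20=0 t=0,i=4
  #..##|#  b19=1 t=1,i=11
  #..#.|#  b18=1 t=0,i=13
  #...#|#  b17=1 t=0,i=6
  #....|.  b16=0 t=1,i=1
  .####|.  b15=0 t=0,i=0
  .###.|#  b14=1 t=0,i=19
  .##.#|#  b13=1 t=1,i=13
  .##..|.  b12=0 t=0,i=11
  .#.##|#  b11=1 t=0,i=9
  .#.#.|#  b10=1 t=0,i=15
  .#..#|#  b9=1 t=1,i=7
  .#...|.  b8=0 t=0,i=5
  ..###|.  b7=0 t=4,i=3
  ..##.|#  b6=1 t=1,i=12
  ..#.#|.  b5=0 t=0,i=8
  ..#..|#  b4=1 t=1,i=6
  ...##|.  b3=0 t=4,i=2
  ...#.|.  b2=0 t=0,i=7
  ....#|#  b1=1 t=1,i=4
  .....|.  b0=0 t=1,i=2
  bits 00001011101011100110111001010010 = 195980882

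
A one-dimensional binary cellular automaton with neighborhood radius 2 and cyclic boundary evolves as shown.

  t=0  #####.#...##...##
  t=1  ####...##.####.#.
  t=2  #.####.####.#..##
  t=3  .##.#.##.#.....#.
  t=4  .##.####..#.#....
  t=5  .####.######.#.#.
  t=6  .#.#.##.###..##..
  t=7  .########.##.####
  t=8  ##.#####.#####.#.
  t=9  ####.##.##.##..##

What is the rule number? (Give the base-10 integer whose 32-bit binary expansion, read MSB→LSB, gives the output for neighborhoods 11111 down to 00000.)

3689299425

  [31] ##### => #  t=0,i=0
  [30] ####. => #  t=0,i=3
  [29] ###.# => .  t=0,i=4
  [28] ###.. => #  t=1,i=3
  [27] ##.## => #  t=1,i=9
  [26] ##.#. => .  t=0,i=5
  [25] ##..# => #  t=4,i=8
  [24] ##... => #  t=0,i=12
  [23] #.### => #  t=1,i=0
  [22] #.##. => #  t=3,i=6
  [21] #.#.# => #  t=1,i=15
  [20] #.#.. => .  t=0,i=6
  [19] #..## => .  t=2,i=14
  [18] #..#. => #  t=4,i=9
  [17] #...# => #  t=0,i=8
  [16] #.... => .  t=3,i=11
  [15] .#### => .  t=0,i=16
  [14] .###. => .  t=2,i=16
  [13] .##.# => #  t=1,i=8
  [12] .##.. => #  t=0,i=11
  [11] .#.## => #  t=1,i=16
  [10] .#.#. => #  t=4,i=11
  [9] .#..# => .  t=2,i=13
  [8] .#... => #  t=0,i=7
  [7] ..### => #  t=0,i=15
  [6] ..##. => #  t=0,i=10
  [5] ..#.# => #  t=4,i=10
  [4] ..#.. => .  t=3,i=15
  [3] ...## => .  t=0,i=9
  [2] ...#. => .  t=3,i=14
  [1] ....# => .  t=3,i=13
  [0] ..... => #  t=3,i=12
  bits 11011011111001100011110111100001 = 3689299425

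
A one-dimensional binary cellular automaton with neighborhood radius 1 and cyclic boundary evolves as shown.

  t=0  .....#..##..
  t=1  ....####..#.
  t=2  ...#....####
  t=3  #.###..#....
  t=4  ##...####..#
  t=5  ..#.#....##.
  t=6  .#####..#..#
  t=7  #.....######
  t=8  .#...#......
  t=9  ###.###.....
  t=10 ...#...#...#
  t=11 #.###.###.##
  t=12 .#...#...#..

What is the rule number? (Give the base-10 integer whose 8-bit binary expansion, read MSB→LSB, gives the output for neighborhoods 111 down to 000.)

  nb ###: next=.  (t=1,i=5, bit7=0)
  nb ##.: next=.  (t=0,i=9, bit6=0)
  nb #.#: next=#  (t=3,i=1, bit5=1)
  nb #..: next=#  (t=0,i=6, bit4=1)
  nb .##: next=.  (t=0,i=8, bit3=0)
  nb .#.: next=#  (t=0,i=5, bit2=1)
  nb ..#: next=#  (t=0,i=4, bit1=1)
  nb ...: next=.  (t=0,i=0, bit0=0)
  bits 00110110 = 54

54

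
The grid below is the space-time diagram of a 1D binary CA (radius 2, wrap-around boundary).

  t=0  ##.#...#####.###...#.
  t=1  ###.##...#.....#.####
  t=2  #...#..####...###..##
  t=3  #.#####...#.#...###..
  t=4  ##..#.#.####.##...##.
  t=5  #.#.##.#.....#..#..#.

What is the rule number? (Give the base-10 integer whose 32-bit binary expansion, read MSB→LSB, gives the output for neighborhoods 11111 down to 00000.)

2521444148

  [31] ##### => #  t=0,i=9
  [30] ####. => .  t=0,i=10
  [29] ###.# => .  t=0,i=11
  [28] ###.. => #  t=0,i=15
  [27] ##.## => .  t=0,i=12
  [26] ##.#. => #  t=0,i=2
  [25] ##..# => #  t=2,i=17
  [24] ##... => .  t=0,i=16
  [23] #.### => .  t=0,i=13
  [22] #.##. => #  t=0,i=0
  [21] #.#.# => .  t=4,i=6
  [20] #.#.. => .  t=0,i=3
  [19] #..## => #  t=2,i=6
  [18] #..#. => .  t=3,i=20
  [17] #...# => #  t=0,i=5
  [16] #.... => .  t=1,i=11
  [15] .#### => .  t=0,i=8
  [14] .###. => .  t=0,i=14
  [13] .##.# => #  t=0,i=1
  [12] .##.. => .  t=1,i=5
  [11] .#.## => #  t=0,i=20
  [10] .#.#. => #  t=3,i=11
  [9] .#..# => #  t=2,i=5
  [8] .#... => #  t=0,i=4
  [7] ..### => .  t=0,i=7
  [6] ..##. => .  t=4,i=18
  [5] ..#.# => #  t=0,i=19
  [4] ..#.. => #  t=1,i=9
  [3] ...## => .  t=0,i=6
  [2] ...#. => #  t=0,i=18
  [1] ....# => .  t=1,i=13
  [0] ..... => .  t=1,i=12
  bits 10010110010010100010111100110100 = 2521444148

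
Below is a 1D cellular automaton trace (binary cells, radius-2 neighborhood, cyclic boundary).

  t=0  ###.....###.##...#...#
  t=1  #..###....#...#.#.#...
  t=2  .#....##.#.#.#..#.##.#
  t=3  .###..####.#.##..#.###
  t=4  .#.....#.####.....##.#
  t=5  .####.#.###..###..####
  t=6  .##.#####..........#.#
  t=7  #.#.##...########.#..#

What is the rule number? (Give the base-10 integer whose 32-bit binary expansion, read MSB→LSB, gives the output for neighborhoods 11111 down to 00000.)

632400709

  [31] ##### => .  t=6,i=6
  [30] ####. => .  t=0,i=1
  [29] ###.# => #  t=0,i=10
  [28] ###.. => .  t=0,i=2
  [27] ##.## => .  t=0,i=11
  [26] ##.#. => #  t=2,i=8
  [25] ##..# => .  t=3,i=4
  [24] ##... => #  t=0,i=3
  [23] #.### => #  t=3,i=1
  [22] #.##. => .  t=0,i=12
  [21] #.#.# => #  t=1,i=16
  [20] #.#.. => #  t=1,i=18
  [19] #..## => .  t=1,i=2
  [18] #..#. => .  t=2,i=15
  [17] #...# => .  t=0,i=15
  [16] #.... => #  t=0,i=4
  [15] .#### => #  t=0,i=0
  [14] .###. => .  t=0,i=9
  [13] .##.# => #  t=2,i=7
  [12] .##.. => .  t=0,i=13
  [11] .#.## => #  t=2,i=17
  [10] .#.#. => .  t=1,i=15
  [9] .#..# => #  t=1,i=1
  [8] .#... => #  t=0,i=18
  [7] ..### => .  t=0,i=8
  [6] ..##. => #  t=2,i=6
  [5] ..#.# => .  t=1,i=14
  [4] ..#.. => .  t=0,i=17
  [3] ...## => .  t=0,i=7
  [2] ...#. => #  t=0,i=16
  [1] ....# => .  t=0,i=6
  [0] ..... => #  t=0,i=5
  bits 00100101101100011010101101000101 = 632400709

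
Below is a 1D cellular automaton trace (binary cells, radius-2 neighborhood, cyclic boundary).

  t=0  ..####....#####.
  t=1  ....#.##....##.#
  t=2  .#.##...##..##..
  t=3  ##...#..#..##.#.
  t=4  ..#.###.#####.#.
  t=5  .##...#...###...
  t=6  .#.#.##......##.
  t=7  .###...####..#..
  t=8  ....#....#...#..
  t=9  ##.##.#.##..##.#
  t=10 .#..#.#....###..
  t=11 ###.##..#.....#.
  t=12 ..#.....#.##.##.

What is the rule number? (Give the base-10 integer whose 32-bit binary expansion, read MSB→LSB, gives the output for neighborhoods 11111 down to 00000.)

  [31] ##### => #  t=0,i=12
  [30] ####. => #  t=0,i=4
  [29] ###.# => #  t=4,i=6
  [28] ###.. => .  t=0,i=5
  [27] ##.## => .  t=4,i=7
  [26] ##.#. => .  t=1,i=14
  [25] ##..# => .  t=2,i=10
  [24] ##... => #  t=0,i=6
  [23] #.### => .  t=4,i=4
  [22] #.##. => .  t=1,i=6
  [21] #.#.# => #  t=3,i=14
  [20] #.#.. => .  t=1,i=15
  [19] #..## => #  t=2,i=11
  [18] #..#. => .  t=3,i=7
  [17] #...# => .  t=0,i=0
  [16] #.... => #  t=0,i=7
  [15] .#### => .  t=0,i=3
  [14] .###. => .  t=4,i=5
  [13] .##.# => #  t=1,i=13
  [12] .##.. => .  t=1,i=7
  [11] .#.## => .  t=1,i=5
  [10] .#.#. => #  t=6,i=2
  [9] .#..# => #  t=3,i=6
  [8] .#... => .  t=1,i=0
  [7] ..### => .  t=0,i=2
  [6] ..##. => #  t=1,i=12
  [5] ..#.# => #  t=1,i=4
  [4] ..#.. => #  t=3,i=5
  [3] ...## => .  t=0,i=1
  [2] ...#. => #  t=1,i=3
  [1] ....# => .  t=0,i=8
  [0] ..... => #  t=6,i=9
  bits 11100001001010010010011001110101 = 3777570421

3777570421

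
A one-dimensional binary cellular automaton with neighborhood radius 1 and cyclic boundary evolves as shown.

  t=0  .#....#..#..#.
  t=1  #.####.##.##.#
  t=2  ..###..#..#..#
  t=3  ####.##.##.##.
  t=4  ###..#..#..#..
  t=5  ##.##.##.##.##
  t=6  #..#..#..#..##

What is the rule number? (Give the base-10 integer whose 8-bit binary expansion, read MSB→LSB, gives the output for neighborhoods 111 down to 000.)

  [7] ### => #  t=1,i=3
  [6] ##. => .  t=1,i=0
  [5] #.# => .  t=1,i=1
  [4] #.. => #  t=0,i=2
  [3] .## => #  t=1,i=2
  [2] .#. => .  t=0,i=1
  [1] ..# => #  t=0,i=0
  [0] ... => #  t=0,i=3
  bits 10011011 = 155

155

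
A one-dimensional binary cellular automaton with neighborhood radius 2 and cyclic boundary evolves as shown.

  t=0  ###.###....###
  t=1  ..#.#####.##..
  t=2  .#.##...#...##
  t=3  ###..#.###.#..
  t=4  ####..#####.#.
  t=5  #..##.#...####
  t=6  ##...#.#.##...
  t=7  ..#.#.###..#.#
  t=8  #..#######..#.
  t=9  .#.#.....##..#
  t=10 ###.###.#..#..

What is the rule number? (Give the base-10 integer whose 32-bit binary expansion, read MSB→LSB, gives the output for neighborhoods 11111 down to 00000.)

933318557

  nb #####: next=.  (t=0,i=0, bit31=0)
  nb ####.: next=.  (t=0,i=1, bit30=0)
  nb ###.#: next=#  (t=0,i=2, bit29=1)
  nb ###..: next=#  (t=0,i=6, bit28=1)
  nb ##.##: next=.  (t=0,i=3, bit27=0)
  nb ##.#.: next=#  (t=2,i=0, bit26=1)
  nb ##..#: next=#  (t=3,i=3, bit25=1)
  nb ##...: next=#  (t=0,i=7, bit24=1)
  nb #.###: next=#  (t=0,i=4, bit23=1)
  nb #.##.: next=.  (t=1,i=10, bit22=0)
  nb #.#.#: next=#  (t=2,i=1, bit21=1)
  nb #.#..: next=.  (t=3,i=11, bit20=0)
  nb #..##: next=.  (t=3,i=13, bit19=0)
  nb #..#.: next=.  (t=3,i=4, bit18=0)
  nb #...#: next=.  (t=2,i=6, bit17=0)
  nb #....: next=#  (t=0,i=8, bit16=1)
  nb .####: next=.  (t=0,i=12, bit15=0)
  nb .###.: next=#  (t=0,i=5, bit14=1)
  nb .##.#: next=.  (t=2,i=13, bit13=0)
  nb .##..: next=.  (t=1,i=11, bit12=0)
  nb .#.##: next=#  (t=1,i=3, bit11=1)
  nb .#.#.: next=#  (t=6,i=6, bit10=1)
  nb .#..#: next=#  (t=3,i=12, bit9=1)
  nb .#...: next=#  (t=2,i=9, bit8=1)
  nb ..###: next=#  (t=0,i=11, bit7=1)
  nb ..##.: next=.  (t=2,i=12, bit6=0)
  nb ..#.#: next=.  (t=1,i=2, bit5=0)
  nb ..#..: next=#  (t=2,i=8, bit4=1)
  nb ...##: next=#  (t=0,i=10, bit3=1)
  nb ...#.: next=#  (t=1,i=1, bit2=1)
  nb ....#: next=.  (t=0,i=9, bit1=0)
  nb .....: next=#  (t=9,i=6, bit0=1)
  bits 00110111101000010100111110011101 = 933318557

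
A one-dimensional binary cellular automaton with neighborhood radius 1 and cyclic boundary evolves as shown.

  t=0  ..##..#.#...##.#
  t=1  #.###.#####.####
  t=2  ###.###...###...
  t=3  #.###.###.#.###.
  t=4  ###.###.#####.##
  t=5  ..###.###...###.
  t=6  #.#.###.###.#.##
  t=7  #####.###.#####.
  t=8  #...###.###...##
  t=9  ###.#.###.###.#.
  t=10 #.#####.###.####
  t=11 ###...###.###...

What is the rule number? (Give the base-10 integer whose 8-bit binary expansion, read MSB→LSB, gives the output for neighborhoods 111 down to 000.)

125

  nb ###: next=.  (t=1,i=3, bit7=0)
  nb ##.: next=#  (t=0,i=3, bit6=1)
  nb #.#: next=#  (t=0,i=7, bit5=1)
  nb #..: next=#  (t=0,i=0, bit4=1)
  nb .##: next=#  (t=0,i=2, bit3=1)
  nb .#.: next=#  (t=0,i=6, bit2=1)
  nb ..#: next=.  (t=0,i=1, bit1=0)
  nb ...: next=#  (t=0,i=10, bit0=1)
  bits 01111101 = 125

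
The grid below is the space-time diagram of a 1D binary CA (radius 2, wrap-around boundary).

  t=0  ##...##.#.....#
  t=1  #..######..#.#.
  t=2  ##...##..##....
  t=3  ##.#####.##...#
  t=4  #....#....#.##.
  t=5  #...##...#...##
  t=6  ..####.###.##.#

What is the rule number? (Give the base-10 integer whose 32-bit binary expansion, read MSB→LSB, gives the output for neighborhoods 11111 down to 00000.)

2249618013

  nb #####: next=#  (t=1,i=5, bit31=1)
  nb ####.: next=.  (t=1,i=7, bit30=0)
  nb ###.#: next=.  (t=3,i=1, bit29=0)
  nb ###..: next=.  (t=0,i=1, bit28=0)
  nb ##.##: next=.  (t=3,i=2, bit27=0)
  nb ##.#.: next=#  (t=0,i=7, bit26=1)
  nb ##..#: next=#  (t=1,i=9, bit25=1)
  nb ##...: next=.  (t=0,i=2, bit24=0)
  nb #.###: next=.  (t=3,i=3, bit23=0)
  nb #.##.: next=.  (t=3,i=9, bit22=0)
  nb #.#.#: next=.  (t=1,i=13, bit21=0)
  nb #.#..: next=#  (t=0,i=8, bit20=1)
  nb #..##: next=.  (t=1,i=2, bit19=0)
  nb #..#.: next=#  (t=1,i=10, bit18=1)
  nb #...#: next=#  (t=0,i=3, bit17=1)
  nb #....: next=.  (t=0,i=10, bit16=0)
  nb .####: next=.  (t=1,i=4, bit15=0)
  nb .###.: next=#  (t=0,i=0, bit14=1)
  nb .##.#: next=#  (t=0,i=6, bit13=1)
  nb .##..: next=#  (t=2,i=1, bit12=1)
  nb .#.##: next=.  (t=4,i=11, bit11=0)
  nb .#.#.: next=.  (t=1,i=12, bit10=0)
  nb .#..#: next=#  (t=1,i=1, bit9=1)
  nb .#...: next=.  (t=0,i=9, bit8=0)
  nb ..###: next=.  (t=0,i=14, bit7=0)
  nb ..##.: next=#  (t=0,i=5, bit6=1)
  nb ..#.#: next=.  (t=1,i=11, bit5=0)
  nb ..#..: next=#  (t=4,i=5, bit4=1)
  nb ...##: next=#  (t=0,i=4, bit3=1)
  nb ...#.: next=#  (t=4,i=4, bit2=1)
  nb ....#: next=.  (t=0,i=12, bit1=0)
  nb .....: next=#  (t=0,i=11, bit0=1)
  bits 10000110000101100111001001011101 = 2249618013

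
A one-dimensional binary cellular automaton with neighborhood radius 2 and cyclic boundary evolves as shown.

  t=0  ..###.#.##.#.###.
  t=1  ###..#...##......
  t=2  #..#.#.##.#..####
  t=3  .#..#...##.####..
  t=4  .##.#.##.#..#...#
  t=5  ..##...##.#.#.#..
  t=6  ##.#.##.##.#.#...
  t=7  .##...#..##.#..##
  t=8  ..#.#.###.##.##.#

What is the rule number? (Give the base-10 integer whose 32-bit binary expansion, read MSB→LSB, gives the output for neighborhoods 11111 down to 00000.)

101365403

  #####|.  b31=0 t=2,i=15
  ####.|.  b30=0 t=2,i=16
  ###.#|.  b29=0 t=0,i=4
  ###..|.  b28=0 t=0,i=15
  ##.##|.  b27=0 t=3,i=10
  ##.#.|#  b26=1 t=0,i=5
  ##..#|#  b25=1 t=1,i=3
  ##...|.  b24=0 t=0,i=16
  #.###|.  b23=0 t=0,i=13
  #.##.|.  b22=0 t=0,i=8
  #.#.#|.  b21=0 t=0,i=6
  #.#..|.  b20=0 t=2,i=10
  #..##|#  b19=1 t=2,i=12
  #..#.|.  b18=0 t=1,i=4
  #...#|#  b17=1 t=0,i=0
  #....|.  b16=0 t=1,i=12
  .####|#  b15=1 t=2,i=14
  .###.|.  b14=0 t=0,i=3
  .##.#|#  b13=1 t=0,i=9
  .##..|#  b12=1 t=1,i=10
  .#.##|.  b11=0 t=0,i=7
  .#.#.|#  b10=1 t=2,i=4
  .#..#|#  b9=1 t=2,i=11
  .#...|.  b8=0 t=1,i=6
  ..###|#  b7=1 t=0,i=2
  ..##.|.  b6=0 t=1,i=9
  ..#.#|.  b5=0 t=2,i=3
  ..#..|#  b4=1 t=1,i=5
  ...##|#  b3=1 t=0,i=1
  ...#.|.  b2=0 t=3,i=0
  ....#|#  b1=1 t=1,i=15
  .....|#  b0=1 t=1,i=13
  bits 00000110000010101011011010011011 = 101365403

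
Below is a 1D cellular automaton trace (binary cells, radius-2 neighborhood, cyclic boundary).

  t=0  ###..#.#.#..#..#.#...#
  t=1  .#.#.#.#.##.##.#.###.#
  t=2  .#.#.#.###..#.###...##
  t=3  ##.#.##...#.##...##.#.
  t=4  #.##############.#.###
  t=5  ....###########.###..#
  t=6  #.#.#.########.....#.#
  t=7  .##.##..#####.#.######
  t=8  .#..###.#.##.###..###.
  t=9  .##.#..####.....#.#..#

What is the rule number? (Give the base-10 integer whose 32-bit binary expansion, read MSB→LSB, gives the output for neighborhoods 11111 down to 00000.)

3346144247

  ##### -> #   bit 31 = 1  t=4,i=4
  ####. -> #   bit 30 = 1  t=0,i=1
  ###.# -> .   bit 29 = 0  t=1,i=19
  ###.. -> .   bit 28 = 0  t=0,i=2
  ##.## -> .   bit 27 = 0  t=1,i=11
  ##.#. -> #   bit 26 = 1  t=1,i=14
  ##..# -> #   bit 25 = 1  t=0,i=3
  ##... -> #   bit 24 = 1  t=2,i=17
  #.### -> .   bit 23 = 0  t=1,i=17
  #.##. -> #   bit 22 = 1  t=1,i=9
  #.#.# -> #   bit 21 = 1  t=0,i=7
  #.#.. -> #   bit 20 = 1  t=0,i=9
  #..## -> .   bit 19 = 0  t=7,i=7
  #..#. -> .   bit 18 = 0  t=0,i=4
  #...# -> #   bit 17 = 1  t=0,i=19
  #.... -> .   bit 16 = 0  t=5,i=1
  .#### -> .   bit 15 = 0  t=0,i=0
  .###. -> .   bit 14 = 0  t=1,i=18
  .##.# -> .   bit 13 = 0  t=1,i=10
  .##.. -> #   bit 12 = 1  t=3,i=6
  .#.## -> #   bit 11 = 1  t=1,i=8
  .#.#. -> .   bit 10 = 0  t=0,i=6
  .#..# -> #   bit 9 = 1  t=0,i=10
  .#... -> #   bit 8 = 1  t=0,i=18
  ..### -> #   bit 7 = 1  t=0,i=21
  ..##. -> #   bit 6 = 1  t=2,i=20
  ..#.# -> #   bit 5 = 1  t=0,i=5
  ..#.. -> #   bit 4 = 1  t=0,i=12
  ...## -> .   bit 3 = 0  t=0,i=20
  ...#. -> #   bit 2 = 1  t=3,i=9
  ....# -> #   bit 1 = 1  t=5,i=2
  ..... -> #   bit 0 = 1  t=6,i=16
  bits 11000111011100100001101111110111 = 3346144247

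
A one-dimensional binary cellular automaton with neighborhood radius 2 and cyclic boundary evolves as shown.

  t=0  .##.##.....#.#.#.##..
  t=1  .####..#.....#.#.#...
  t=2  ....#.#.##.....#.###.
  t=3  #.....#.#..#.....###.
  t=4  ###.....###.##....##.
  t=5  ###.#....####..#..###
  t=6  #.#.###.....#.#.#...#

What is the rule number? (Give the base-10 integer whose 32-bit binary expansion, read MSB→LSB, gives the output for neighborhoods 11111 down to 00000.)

3103089472

  #####|#  b31=1 t=5,i=0
  ####.|.  b30=0 t=1,i=3
  ###.#|#  b29=1 t=3,i=19
  ###..|#  b28=1 t=1,i=4
  ##.##|#  b27=1 t=0,i=3
  ##.#.|.  b26=0 t=3,i=20
  ##..#|.  b25=0 t=1,i=5
  ##...|.  b24=0 t=0,i=6
  #.###|#  b23=1 t=2,i=17
  #.##.|#  b22=1 t=0,i=4
  #.#.#|#  b21=1 t=0,i=13
  #.#..|#  b20=1 t=1,i=17
  #..##|.  b19=0 t=5,i=17
  #..#.|#  b18=1 t=1,i=6
  #...#|.  b17=0 t=0,i=20
  #....|#  b16=1 t=0,i=7
  .####|.  b15=0 t=1,i=2
  .###.|#  b14=1 t=2,i=18
  .##.#|#  b13=1 t=0,i=2
  .##..|.  b12=0 t=0,i=5
  .#.##|.  b11=0 t=0,i=16
  .#.#.|.  b10=0 t=0,i=12
  .#..#|#  b9=1 t=3,i=9
  .#...|#  b8=1 t=1,i=8
  ..###|.  b7=0 t=1,i=1
  ..##.|#  b6=1 t=0,i=1
  ..#.#|.  b5=0 t=0,i=11
  ..#..|.  b4=0 t=1,i=7
  ...##|.  b3=0 t=0,i=0
  ...#.|.  b2=0 t=0,i=10
  ....#|.  b1=0 t=0,i=9
  .....|.  b0=0 t=0,i=8
  bits 10111000111101010110001101000000 = 3103089472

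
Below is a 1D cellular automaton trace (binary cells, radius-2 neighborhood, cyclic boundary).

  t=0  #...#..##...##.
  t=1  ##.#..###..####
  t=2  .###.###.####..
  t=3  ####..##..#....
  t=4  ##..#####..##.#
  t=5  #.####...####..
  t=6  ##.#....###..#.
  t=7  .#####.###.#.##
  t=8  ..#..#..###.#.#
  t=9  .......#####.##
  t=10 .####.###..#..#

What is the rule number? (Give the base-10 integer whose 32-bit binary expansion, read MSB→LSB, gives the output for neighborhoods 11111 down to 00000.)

  [31] ##### => .  t=1,i=13
  [30] ####. => .  t=1,i=0
  [29] ###.# => #  t=1,i=1
  [28] ###.. => .  t=1,i=8
  [27] ##.## => .  t=2,i=4
  [26] ##.#. => #  t=0,i=14
  [25] ##..# => #  t=1,i=9
  [24] ##... => .  t=0,i=9
  [23] #.### => .  t=2,i=5
  [22] #.##. => .  t=6,i=0
  [21] #.#.# => .  t=7,i=11
  [20] #.#.. => #  t=0,i=0
  [19] #..## => #  t=0,i=6
  [18] #..#. => .  t=3,i=9
  [17] #...# => .  t=0,i=2
  [16] #.... => #  t=3,i=12
  [15] .#### => #  t=1,i=12
  [14] .###. => #  t=1,i=7
  [13] .##.# => #  t=0,i=13
  [12] .##.. => #  t=0,i=8
  [11] .#.## => #  t=5,i=1
  [10] .#.#. => #  t=8,i=13
  [9] .#..# => .  t=0,i=5
  [8] .#... => #  t=0,i=1
  [7] ..### => #  t=1,i=6
  [6] ..##. => #  t=0,i=7
  [5] ..#.# => #  t=5,i=0
  [4] ..#.. => .  t=0,i=4
  [3] ...## => #  t=0,i=11
  [2] ...#. => #  t=0,i=3
  [1] ....# => .  t=3,i=13
  [0] ..... => #  t=9,i=2
  bits 00100110000110011111110111101101 = 639237613

639237613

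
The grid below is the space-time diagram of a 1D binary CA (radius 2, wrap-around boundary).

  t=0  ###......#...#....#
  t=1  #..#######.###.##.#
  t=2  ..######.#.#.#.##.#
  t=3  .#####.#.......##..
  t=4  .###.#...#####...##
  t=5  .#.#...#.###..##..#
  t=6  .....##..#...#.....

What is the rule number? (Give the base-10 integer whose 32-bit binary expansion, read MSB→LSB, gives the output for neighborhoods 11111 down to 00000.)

2714476695

  ##### -> #   bit 31 = 1  t=1,i=5
  ####. -> .   bit 30 = 0  t=0,i=1
  ###.# -> #   bit 29 = 1  t=1,i=9
  ###.. -> .   bit 28 = 0  t=0,i=2
  ##.## -> .   bit 27 = 0  t=1,i=10
  ##.#. -> .   bit 26 = 0  t=2,i=8
  ##..# -> .   bit 25 = 0  t=1,i=1
  ##... -> #   bit 24 = 1  t=0,i=3
  #.### -> #   bit 23 = 1  t=1,i=11
  #.##. -> #   bit 22 = 1  t=1,i=15
  #.#.# -> .   bit 21 = 0  t=2,i=9
  #.#.. -> .   bit 20 = 0  t=2,i=18
  #..## -> #   bit 19 = 1  t=1,i=2
  #..#. -> .   bit 18 = 0  t=5,i=17
  #...# -> #   bit 17 = 1  t=0,i=11
  #.... -> #   bit 16 = 1  t=0,i=4
  .#### -> #   bit 15 = 1  t=0,i=0
  .###. -> .   bit 14 = 0  t=1,i=12
  .##.# -> #   bit 13 = 1  t=1,i=16
  .##.. -> .   bit 12 = 0  t=1,i=0
  .#.## -> .   bit 11 = 0  t=2,i=14
  .#.#. -> .   bit 10 = 0  t=2,i=10
  .#..# -> .   bit 9 = 0  t=2,i=0
  .#... -> .   bit 8 = 0  t=0,i=10
  ..### -> #   bit 7 = 1  t=0,i=18
  ..##. -> .   bit 6 = 0  t=3,i=15
  ..#.# -> .   bit 5 = 0  t=5,i=7
  ..#.. -> #   bit 4 = 1  t=0,i=9
  ...## -> .   bit 3 = 0  t=0,i=17
  ...#. -> #   bit 2 = 1  t=0,i=8
  ....# -> #   bit 1 = 1  t=0,i=7
  ..... -> #   bit 0 = 1  t=0,i=5
  bits 10100001110010111010000010010111 = 2714476695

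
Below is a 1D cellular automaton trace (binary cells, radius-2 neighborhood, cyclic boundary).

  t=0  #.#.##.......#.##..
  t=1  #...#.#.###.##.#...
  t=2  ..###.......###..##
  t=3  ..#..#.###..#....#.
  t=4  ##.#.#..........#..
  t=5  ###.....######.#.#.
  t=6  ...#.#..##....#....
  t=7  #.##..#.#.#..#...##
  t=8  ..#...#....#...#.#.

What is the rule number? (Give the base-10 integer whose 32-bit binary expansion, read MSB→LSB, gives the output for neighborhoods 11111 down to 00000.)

  [31] ##### => .  t=5,i=10
  [30] ####. => .  t=5,i=12
  [29] ###.# => .  t=1,i=10
  [28] ###.. => .  t=2,i=4
  [27] ##.## => .  t=1,i=11
  [26] ##.#. => #  t=1,i=14
  [25] ##..# => .  t=0,i=17
  [24] ##... => #  t=0,i=6
  [23] #.### => .  t=1,i=8
  [22] #.##. => #  t=0,i=4
  [21] #.#.# => .  t=0,i=2
  [20] #.#.. => .  t=1,i=15
  [19] #..## => .  t=2,i=1
  [18] #..#. => .  t=0,i=18
  [17] #...# => #  t=1,i=2
  [16] #.... => .  t=0,i=7
  [15] .#### => #  t=5,i=9
  [14] .###. => .  t=1,i=9
  [13] .##.# => #  t=1,i=13
  [12] .##.. => .  t=0,i=5
  [11] .#.## => .  t=0,i=3
  [10] .#.#. => .  t=0,i=1
  [9] .#..# => #  t=3,i=3
  [8] .#... => .  t=1,i=1
  [7] ..### => #  t=2,i=2
  [6] ..##. => #  t=2,i=17
  [5] ..#.# => #  t=0,i=0
  [4] ..#.. => .  t=1,i=0
  [3] ...## => .  t=2,i=11
  [2] ...#. => #  t=0,i=12
  [1] ....# => .  t=0,i=11
  [0] ..... => #  t=0,i=8
  bits 00000101010000101010001011100101 = 88253157

88253157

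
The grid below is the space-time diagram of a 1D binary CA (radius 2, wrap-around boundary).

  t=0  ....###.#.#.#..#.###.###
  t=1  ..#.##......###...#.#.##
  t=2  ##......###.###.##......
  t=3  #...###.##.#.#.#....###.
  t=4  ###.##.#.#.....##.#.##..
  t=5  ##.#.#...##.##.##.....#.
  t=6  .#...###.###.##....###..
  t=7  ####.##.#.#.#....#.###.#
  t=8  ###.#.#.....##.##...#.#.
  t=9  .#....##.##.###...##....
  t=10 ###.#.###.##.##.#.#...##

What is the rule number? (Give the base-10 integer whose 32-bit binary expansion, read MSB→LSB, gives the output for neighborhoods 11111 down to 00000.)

3658933207

  #####|#  b31=1 t=7,i=1
  ####.|#  b30=1 t=7,i=2
  ###.#|.  b29=0 t=0,i=6
  ###..|#  b28=1 t=0,i=23
  ##.##|#  b27=1 t=0,i=20
  ##.#.|.  b26=0 t=0,i=7
  ##..#|#  b25=1 t=1,i=0
  ##...|.  b24=0 t=0,i=0
  #.###|.  b23=0 t=0,i=17
  #.##.|.  b22=0 t=1,i=4
  #.#.#|.  b21=0 t=0,i=8
  #.#..|#  b20=1 t=0,i=12
  #..##|.  b19=0 t=4,i=23
  #..#.|#  b18=1 t=0,i=14
  #...#|#  b17=1 t=1,i=16
  #....|.  b16=0 t=0,i=1
  .####|#  b15=1 t=7,i=0
  .###.|#  b14=1 t=0,i=5
  .##.#|#  b13=1 t=3,i=9
  .##..|.  b12=0 t=1,i=5
  .#.##|.  b11=0 t=0,i=16
  .#.#.|.  b10=0 t=0,i=9
  .#..#|#  b9=1 t=0,i=13
  .#...|#  b8=1 t=3,i=1
  ..###|#  b7=1 t=0,i=4
  ..##.|#  b6=1 t=2,i=0
  ..#.#|.  b5=0 t=0,i=15
  ..#..|#  b4=1 t=6,i=1
  ...##|.  b3=0 t=0,i=3
  ...#.|#  b2=1 t=1,i=17
  ....#|#  b1=1 t=0,i=2
  .....|#  b0=1 t=1,i=8
  bits 11011010000101101110001111010111 = 3658933207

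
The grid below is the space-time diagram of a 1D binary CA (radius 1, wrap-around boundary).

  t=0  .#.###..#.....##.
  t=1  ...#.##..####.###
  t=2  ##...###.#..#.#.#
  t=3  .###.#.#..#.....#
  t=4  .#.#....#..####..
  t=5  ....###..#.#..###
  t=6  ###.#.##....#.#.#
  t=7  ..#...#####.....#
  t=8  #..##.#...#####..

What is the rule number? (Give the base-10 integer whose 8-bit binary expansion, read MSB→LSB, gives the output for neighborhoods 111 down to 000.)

  ###|.  b7=0 t=0,i=4
  ##.|#  b6=1 t=0,i=5
  #.#|.  b5=0 t=0,i=2
  #..|#  b4=1 t=0,i=6
  .##|#  b3=1 t=0,i=3
  .#.|.  b2=0 t=0,i=1
  ..#|.  b1=0 t=0,i=0
  ...|#  b0=1 t=0,i=10
  bits 01011001 = 89

89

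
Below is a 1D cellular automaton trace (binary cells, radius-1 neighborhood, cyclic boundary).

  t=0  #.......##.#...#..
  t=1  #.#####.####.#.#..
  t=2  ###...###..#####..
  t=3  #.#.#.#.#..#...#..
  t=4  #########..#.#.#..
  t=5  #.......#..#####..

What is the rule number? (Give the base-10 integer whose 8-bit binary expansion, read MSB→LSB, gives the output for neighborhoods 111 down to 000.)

109

  [7] ### => .  t=1,i=3
  [6] ##. => #  t=0,i=9
  [5] #.# => #  t=0,i=10
  [4] #.. => .  t=0,i=1
  [3] .## => #  t=0,i=8
  [2] .#. => #  t=0,i=0
  [1] ..# => .  t=0,i=7
  [0] ... => #  t=0,i=2
  bits 01101101 = 109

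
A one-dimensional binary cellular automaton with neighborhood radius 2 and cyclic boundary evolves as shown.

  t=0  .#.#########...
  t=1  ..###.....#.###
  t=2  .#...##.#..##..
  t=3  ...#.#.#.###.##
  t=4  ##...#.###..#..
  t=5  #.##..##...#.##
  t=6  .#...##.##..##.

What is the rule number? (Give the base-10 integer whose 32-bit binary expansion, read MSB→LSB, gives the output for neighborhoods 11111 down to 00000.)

  [31] ##### => .  t=0,i=5
  [30] ####. => #  t=0,i=10
  [29] ###.# => .  t=3,i=11
  [28] ###.. => .  t=0,i=11
  [27] ##.## => #  t=3,i=12
  [26] ##.#. => #  t=2,i=7
  [25] ##..# => .  t=1,i=0
  [24] ##... => #  t=0,i=12
  [23] #.### => #  t=0,i=3
  [22] #.##. => .  t=3,i=13
  [21] #.#.# => #  t=3,i=5
  [20] #.#.. => .  t=2,i=8
  [19] #..## => #  t=1,i=1
  [18] #..#. => #  t=4,i=11
  [17] #...# => #  t=2,i=3
  [16] #.... => #  t=0,i=13
  [15] .#### => #  t=0,i=4
  [14] .###. => .  t=1,i=3
  [13] .##.# => .  t=2,i=6
  [12] .##.. => .  t=2,i=12
  [11] .#.## => #  t=0,i=2
  [10] .#.#. => .  t=3,i=4
  [9] .#..# => #  t=2,i=9
  [8] .#... => .  t=2,i=2
  [7] ..### => .  t=1,i=2
  [6] ..##. => #  t=2,i=5
  [5] ..#.# => .  t=0,i=1
  [4] ..#.. => .  t=2,i=1
  [3] ...## => .  t=2,i=4
  [2] ...#. => .  t=0,i=0
  [1] ....# => #  t=0,i=14
  [0] ..... => .  t=1,i=7
  bits 01001101101011111000101001000010 = 1303349826

1303349826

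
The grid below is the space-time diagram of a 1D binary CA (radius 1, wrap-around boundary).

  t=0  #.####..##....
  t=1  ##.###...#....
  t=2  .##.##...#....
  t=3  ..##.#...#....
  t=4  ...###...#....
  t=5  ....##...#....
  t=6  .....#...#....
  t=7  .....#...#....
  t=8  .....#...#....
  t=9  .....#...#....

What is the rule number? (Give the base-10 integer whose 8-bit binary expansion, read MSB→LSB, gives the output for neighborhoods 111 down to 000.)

  nb ###: next=#  (t=0,i=3, bit7=1)
  nb ##.: next=#  (t=0,i=5, bit6=1)
  nb #.#: next=#  (t=0,i=1, bit5=1)
  nb #..: next=.  (t=0,i=6, bit4=0)
  nb .##: next=.  (t=0,i=2, bit3=0)
  nb .#.: next=#  (t=0,i=0, bit2=1)
  nb ..#: next=.  (t=0,i=7, bit1=0)
  nb ...: next=.  (t=0,i=11, bit0=0)
  bits 11100100 = 228

228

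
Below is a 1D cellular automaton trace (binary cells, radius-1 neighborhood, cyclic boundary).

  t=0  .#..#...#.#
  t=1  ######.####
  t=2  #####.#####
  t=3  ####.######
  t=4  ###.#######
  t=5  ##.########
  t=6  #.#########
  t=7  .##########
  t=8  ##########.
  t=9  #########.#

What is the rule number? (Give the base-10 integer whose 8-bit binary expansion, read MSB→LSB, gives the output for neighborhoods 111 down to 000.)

  ### -> #   bit 7 = 1  t=1,i=0
  ##. -> .   bit 6 = 0  t=1,i=5
  #.# -> #   bit 5 = 1  t=0,i=0
  #.. -> #   bit 4 = 1  t=0,i=2
  .## -> #   bit 3 = 1  t=1,i=7
  .#. -> #   bit 2 = 1  t=0,i=1
  ..# -> #   bit 1 = 1  t=0,i=3
  ... -> .   bit 0 = 0  t=0,i=6
  bits 10111110 = 190

190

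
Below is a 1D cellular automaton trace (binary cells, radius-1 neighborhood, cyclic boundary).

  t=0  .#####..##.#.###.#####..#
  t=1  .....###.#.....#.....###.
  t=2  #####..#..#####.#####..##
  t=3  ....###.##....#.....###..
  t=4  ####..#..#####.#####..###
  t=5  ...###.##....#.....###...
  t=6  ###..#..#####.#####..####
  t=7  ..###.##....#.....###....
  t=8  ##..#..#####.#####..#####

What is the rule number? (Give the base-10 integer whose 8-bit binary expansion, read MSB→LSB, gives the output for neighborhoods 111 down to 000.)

83

  ### -> .   bit 7 = 0  t=0,i=2
  ##. -> #   bit 6 = 1  t=0,i=5
  #.# -> .   bit 5 = 0  t=0,i=0
  #.. -> #   bit 4 = 1  t=0,i=6
  .## -> .   bit 3 = 0  t=0,i=1
  .#. -> .   bit 2 = 0  t=0,i=11
  ..# -> #   bit 1 = 1  t=0,i=7
  ... -> #   bit 0 = 1  t=1,i=0
  bits 01010011 = 83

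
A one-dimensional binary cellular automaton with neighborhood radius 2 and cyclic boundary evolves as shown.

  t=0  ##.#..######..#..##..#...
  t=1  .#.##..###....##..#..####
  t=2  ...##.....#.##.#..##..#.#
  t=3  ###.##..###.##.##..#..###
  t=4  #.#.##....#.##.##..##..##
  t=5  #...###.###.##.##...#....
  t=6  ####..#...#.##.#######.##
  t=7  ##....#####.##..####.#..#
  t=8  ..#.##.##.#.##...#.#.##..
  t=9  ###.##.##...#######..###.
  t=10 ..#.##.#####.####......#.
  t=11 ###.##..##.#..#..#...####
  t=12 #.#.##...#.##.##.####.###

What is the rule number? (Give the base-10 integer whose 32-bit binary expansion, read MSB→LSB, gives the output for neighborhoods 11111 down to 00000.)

2706552638

  nb #####: next=#  (t=0,i=8, bit31=1)
  nb ####.: next=.  (t=0,i=10, bit30=0)
  nb ###.#: next=#  (t=1,i=24, bit29=1)
  nb ###..: next=.  (t=0,i=11, bit28=0)
  nb ##.##: next=.  (t=3,i=3, bit27=0)
  nb ##.#.: next=.  (t=0,i=2, bit26=0)
  nb ##..#: next=.  (t=0,i=12, bit25=0)
  nb ##...: next=#  (t=1,i=10, bit24=1)
  nb #.###: next=.  (t=5,i=8, bit23=0)
  nb #.##.: next=#  (t=1,i=3, bit22=1)
  nb #.#.#: next=.  (t=1,i=1, bit21=0)
  nb #.#..: next=#  (t=0,i=3, bit20=1)
  nb #..##: next=.  (t=0,i=5, bit19=0)
  nb #..#.: next=.  (t=0,i=13, bit18=0)
  nb #...#: next=#  (t=0,i=23, bit17=1)
  nb #....: next=.  (t=1,i=11, bit16=0)
  nb .####: next=#  (t=0,i=7, bit15=1)
  nb .###.: next=.  (t=1,i=8, bit14=0)
  nb .##.#: next=#  (t=0,i=1, bit13=1)
  nb .##..: next=#  (t=0,i=18, bit12=1)
  nb .#.##: next=.  (t=1,i=2, bit11=0)
  nb .#.#.: next=#  (t=2,i=23, bit10=1)
  nb .#..#: next=#  (t=0,i=4, bit9=1)
  nb .#...: next=#  (t=0,i=22, bit8=1)
  nb ..###: next=.  (t=0,i=6, bit7=0)
  nb ..##.: next=.  (t=0,i=0, bit6=0)
  nb ..#.#: next=#  (t=2,i=10, bit5=1)
  nb ..#..: next=#  (t=0,i=14, bit4=1)
  nb ...##: next=#  (t=0,i=24, bit3=1)
  nb ...#.: next=#  (t=2,i=9, bit2=1)
  nb ....#: next=#  (t=1,i=12, bit1=1)
  nb .....: next=.  (t=2,i=7, bit0=0)
  bits 10100001010100101011011100111110 = 2706552638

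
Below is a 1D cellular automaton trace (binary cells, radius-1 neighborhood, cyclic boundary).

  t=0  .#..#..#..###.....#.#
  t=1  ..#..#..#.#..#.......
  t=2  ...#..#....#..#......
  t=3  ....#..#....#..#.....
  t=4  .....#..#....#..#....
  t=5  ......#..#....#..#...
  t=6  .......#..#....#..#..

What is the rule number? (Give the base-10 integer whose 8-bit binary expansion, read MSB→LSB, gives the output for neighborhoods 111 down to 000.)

  ### -> .   bit 7 = 0  t=0,i=11
  ##. -> .   bit 6 = 0  t=0,i=12
  #.# -> .   bit 5 = 0  t=0,i=0
  #.. -> #   bit 4 = 1  t=0,i=2
  .## -> #   bit 3 = 1  t=0,i=10
  .#. -> .   bit 2 = 0  t=0,i=1
  ..# -> .   bit 1 = 0  t=0,i=3
  ... -> .   bit 0 = 0  t=0,i=14
  bits 00011000 = 24

24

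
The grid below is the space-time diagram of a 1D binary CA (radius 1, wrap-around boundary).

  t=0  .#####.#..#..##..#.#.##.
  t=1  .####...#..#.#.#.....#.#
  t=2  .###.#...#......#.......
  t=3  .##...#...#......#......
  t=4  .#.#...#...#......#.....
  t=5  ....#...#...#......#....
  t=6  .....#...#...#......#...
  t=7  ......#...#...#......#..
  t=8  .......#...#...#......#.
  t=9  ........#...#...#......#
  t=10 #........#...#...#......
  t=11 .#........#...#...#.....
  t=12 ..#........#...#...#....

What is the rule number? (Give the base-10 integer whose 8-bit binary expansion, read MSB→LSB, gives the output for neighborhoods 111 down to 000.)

  ###|#  b7=1 t=0,i=2
  ##.|.  b6=0 t=0,i=5
  #.#|.  b5=0 t=0,i=6
  #..|#  b4=1 t=0,i=8
  .##|#  b3=1 t=0,i=1
  .#.|.  b2=0 t=0,i=7
  ..#|.  b1=0 t=0,i=0
  ...|.  b0=0 t=1,i=6
  bits 10011000 = 152

152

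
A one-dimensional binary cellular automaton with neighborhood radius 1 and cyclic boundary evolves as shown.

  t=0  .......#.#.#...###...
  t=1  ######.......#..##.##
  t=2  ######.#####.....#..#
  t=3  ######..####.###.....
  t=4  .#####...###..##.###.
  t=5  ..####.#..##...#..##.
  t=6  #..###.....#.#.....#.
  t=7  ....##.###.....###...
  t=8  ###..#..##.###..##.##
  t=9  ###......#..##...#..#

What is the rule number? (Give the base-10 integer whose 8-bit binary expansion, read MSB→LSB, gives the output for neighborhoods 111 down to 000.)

193

  ### -> #   bit 7 = 1  t=0,i=16
  ##. -> #   bit 6 = 1  t=0,i=17
  #.# -> .   bit 5 = 0  t=0,i=8
  #.. -> .   bit 4 = 0  t=0,i=12
  .## -> .   bit 3 = 0  t=0,i=15
  .#. -> .   bit 2 = 0  t=0,i=7
  ..# -> .   bit 1 = 0  t=0,i=6
  ... -> #   bit 0 = 1  t=0,i=0
  bits 11000001 = 193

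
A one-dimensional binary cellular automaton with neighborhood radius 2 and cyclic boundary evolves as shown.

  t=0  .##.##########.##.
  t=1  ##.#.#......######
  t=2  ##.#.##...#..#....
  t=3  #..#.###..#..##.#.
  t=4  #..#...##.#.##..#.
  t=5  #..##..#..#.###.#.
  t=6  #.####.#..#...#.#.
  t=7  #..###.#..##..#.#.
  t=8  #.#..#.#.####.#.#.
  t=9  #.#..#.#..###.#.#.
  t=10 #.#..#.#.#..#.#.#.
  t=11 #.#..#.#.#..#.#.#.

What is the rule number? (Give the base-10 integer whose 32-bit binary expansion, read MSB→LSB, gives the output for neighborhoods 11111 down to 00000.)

  ##### -> .   bit 31 = 0  t=0,i=6
  ####. -> #   bit 30 = 1  t=0,i=12
  ###.# -> #   bit 29 = 1  t=0,i=13
  ###.. -> #   bit 28 = 1  t=3,i=7
  ##.## -> #   bit 27 = 1  t=0,i=3
  ##.#. -> .   bit 26 = 0  t=1,i=2
  ##..# -> #   bit 25 = 1  t=0,i=17
  ##... -> #   bit 24 = 1  t=2,i=7
  #.### -> .   bit 23 = 0  t=0,i=4
  #.##. -> #   bit 22 = 1  t=0,i=15
  #.#.# -> #   bit 21 = 1  t=1,i=3
  #.#.. -> #   bit 20 = 1  t=1,i=5
  #..## -> #   bit 19 = 1  t=0,i=0
  #..#. -> .   bit 18 = 0  t=2,i=12
  #...# -> .   bit 17 = 0  t=2,i=8
  #.... -> .   bit 16 = 0  t=1,i=7
  .#### -> #   bit 15 = 1  t=0,i=5
  .###. -> .   bit 14 = 0  t=3,i=6
  .##.# -> .   bit 13 = 0  t=0,i=2
  .##.. -> #   bit 12 = 1  t=0,i=16
  .#.## -> .   bit 11 = 0  t=2,i=4
  .#.#. -> .   bit 10 = 0  t=1,i=4
  .#..# -> .   bit 9 = 0  t=2,i=11
  .#... -> #   bit 8 = 1  t=1,i=6
  ..### -> .   bit 7 = 0  t=1,i=12
  ..##. -> #   bit 6 = 1  t=0,i=1
  ..#.# -> #   bit 5 = 1  t=3,i=3
  ..#.. -> #   bit 4 = 1  t=2,i=10
  ...## -> .   bit 3 = 0  t=1,i=11
  ...#. -> .   bit 2 = 0  t=2,i=9
  ....# -> #   bit 1 = 1  t=1,i=10
  ..... -> .   bit 0 = 0  t=1,i=8
  bits 01111011011110001001000101110010 = 2071499122

2071499122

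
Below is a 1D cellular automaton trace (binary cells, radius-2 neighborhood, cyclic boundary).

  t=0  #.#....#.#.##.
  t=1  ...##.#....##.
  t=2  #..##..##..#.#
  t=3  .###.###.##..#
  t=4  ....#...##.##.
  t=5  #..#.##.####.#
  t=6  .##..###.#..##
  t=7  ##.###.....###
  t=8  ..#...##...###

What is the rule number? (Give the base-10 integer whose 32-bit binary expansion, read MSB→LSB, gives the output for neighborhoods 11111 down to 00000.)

2337251780

  nb #####: next=#  (t=7,i=13, bit31=1)
  nb ####.: next=.  (t=5,i=10, bit30=0)
  nb ###.#: next=.  (t=3,i=3, bit29=0)
  nb ###..: next=.  (t=7,i=5, bit28=0)
  nb ##.##: next=#  (t=3,i=4, bit27=1)
  nb ##.#.: next=.  (t=0,i=13, bit26=0)
  nb ##..#: next=#  (t=2,i=1, bit25=1)
  nb ##...: next=#  (t=1,i=13, bit24=1)
  nb #.###: next=.  (t=3,i=1, bit23=0)
  nb #.##.: next=#  (t=0,i=11, bit22=1)
  nb #.#.#: next=.  (t=0,i=0, bit21=0)
  nb #.#..: next=.  (t=0,i=2, bit20=0)
  nb #..##: next=#  (t=2,i=2, bit19=1)
  nb #..#.: next=#  (t=2,i=10, bit18=1)
  nb #...#: next=#  (t=4,i=6, bit17=1)
  nb #....: next=#  (t=0,i=4, bit16=1)
  nb .####: next=#  (t=5,i=9, bit15=1)
  nb .###.: next=.  (t=3,i=2, bit14=0)
  nb .##.#: next=#  (t=0,i=12, bit13=1)
  nb .##..: next=.  (t=1,i=12, bit12=0)
  nb .#.##: next=.  (t=0,i=10, bit11=0)
  nb .#.#.: next=.  (t=0,i=1, bit10=0)
  nb .#..#: next=.  (t=6,i=10, bit9=0)
  nb .#...: next=#  (t=0,i=3, bit8=1)
  nb ..###: next=#  (t=6,i=5, bit7=1)
  nb ..##.: next=#  (t=1,i=3, bit6=1)
  nb ..#.#: next=.  (t=0,i=7, bit5=0)
  nb ..#..: next=.  (t=4,i=4, bit4=0)
  nb ...##: next=.  (t=1,i=2, bit3=0)
  nb ...#.: next=#  (t=0,i=6, bit2=1)
  nb ....#: next=.  (t=0,i=5, bit1=0)
  nb .....: next=.  (t=4,i=1, bit0=0)
  bits 10001011010011111010000111000100 = 2337251780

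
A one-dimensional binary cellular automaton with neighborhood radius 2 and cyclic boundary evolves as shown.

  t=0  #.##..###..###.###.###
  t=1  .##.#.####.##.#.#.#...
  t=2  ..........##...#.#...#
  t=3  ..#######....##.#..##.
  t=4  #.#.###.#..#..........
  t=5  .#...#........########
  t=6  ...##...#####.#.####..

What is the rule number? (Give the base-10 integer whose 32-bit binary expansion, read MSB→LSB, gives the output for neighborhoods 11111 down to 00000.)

2588034183

  #####|#  b31=1 t=3,i=4
  ####.|.  b30=0 t=0,i=21
  ###.#|.  b29=0 t=0,i=0
  ###..|#  b28=1 t=0,i=8
  ##.##|#  b27=1 t=0,i=1
  ##.#.|.  b26=0 t=1,i=3
  ##..#|#  b25=1 t=0,i=4
  ##...|.  b24=0 t=2,i=12
  #.###|.  b23=0 t=0,i=15
  #.##.|#  b22=1 t=0,i=2
  #.#.#|.  b21=0 t=1,i=4
  #.#..|.  b20=0 t=1,i=18
  #..##|.  b19=0 t=0,i=5
  #..#.|.  b18=0 t=4,i=10
  #...#|#  b17=1 t=2,i=13
  #....|.  b16=0 t=1,i=20
  .####|.  b15=0 t=0,i=20
  .###.|#  b14=1 t=0,i=7
  .##.#|.  b13=0 t=1,i=2
  .##..|.  b12=0 t=0,i=3
  .#.##|.  b11=0 t=1,i=5
  .#.#.|#  b10=1 t=1,i=15
  .#..#|.  b9=0 t=3,i=17
  .#...|.  b8=0 t=1,i=19
  ..###|#  b7=1 t=0,i=6
  ..##.|.  b6=0 t=1,i=1
  ..#.#|.  b5=0 t=2,i=15
  ..#..|.  b4=0 t=2,i=21
  ...##|.  b3=0 t=1,i=0
  ...#.|#  b2=1 t=2,i=14
  ....#|#  b1=1 t=1,i=21
  .....|#  b0=1 t=2,i=2
  bits 10011010010000100100010010000111 = 2588034183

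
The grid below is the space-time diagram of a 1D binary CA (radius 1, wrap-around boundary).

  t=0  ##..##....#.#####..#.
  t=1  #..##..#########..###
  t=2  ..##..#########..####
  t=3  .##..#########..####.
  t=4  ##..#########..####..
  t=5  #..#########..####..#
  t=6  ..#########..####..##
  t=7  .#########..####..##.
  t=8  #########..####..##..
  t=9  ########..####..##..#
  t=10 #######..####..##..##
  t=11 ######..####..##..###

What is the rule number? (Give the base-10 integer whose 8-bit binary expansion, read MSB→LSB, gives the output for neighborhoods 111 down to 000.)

  ###|#  b7=1 t=0,i=13
  ##.|.  b6=0 t=0,i=1
  #.#|#  b5=1 t=0,i=11
  #..|.  b4=0 t=0,i=2
  .##|#  b3=1 t=0,i=0
  .#.|#  b2=1 t=0,i=10
  ..#|#  b1=1 t=0,i=3
  ...|#  b0=1 t=0,i=7
  bits 10101111 = 175

175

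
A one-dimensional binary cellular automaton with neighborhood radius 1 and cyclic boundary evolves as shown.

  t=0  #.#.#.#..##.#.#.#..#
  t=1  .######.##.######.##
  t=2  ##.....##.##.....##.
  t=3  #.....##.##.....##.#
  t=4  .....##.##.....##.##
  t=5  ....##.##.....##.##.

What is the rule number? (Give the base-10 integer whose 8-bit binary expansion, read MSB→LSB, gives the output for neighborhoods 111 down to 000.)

46

  ### -> .   bit 7 = 0  t=1,i=2
  ##. -> .   bit 6 = 0  t=0,i=0
  #.# -> #   bit 5 = 1  t=0,i=1
  #.. -> .   bit 4 = 0  t=0,i=7
  .## -> #   bit 3 = 1  t=0,i=9
  .#. -> #   bit 2 = 1  t=0,i=2
  ..# -> #   bit 1 = 1  t=0,i=8
  ... -> .   bit 0 = 0  t=2,i=3
  bits 00101110 = 46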